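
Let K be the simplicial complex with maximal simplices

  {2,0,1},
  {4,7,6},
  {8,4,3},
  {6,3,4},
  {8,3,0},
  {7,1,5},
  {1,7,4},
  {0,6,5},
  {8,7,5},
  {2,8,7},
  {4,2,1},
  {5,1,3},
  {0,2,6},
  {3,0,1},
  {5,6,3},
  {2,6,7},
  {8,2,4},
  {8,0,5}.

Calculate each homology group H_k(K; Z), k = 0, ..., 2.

Order the vertices as 0 < 1 < 2 < 3 < 4 < 5 < 6 < 7 < 8. Listing each simplex with vertices in this order, K has dimension 2 with simplices:

  0-simplices (9): [0], [1], [2], [3], [4], [5], [6], [7], [8]
  1-simplices (27): (27 of them)
  2-simplices (18): [0,1,2], [0,1,3], [0,2,6], [0,3,8], [0,5,6], [0,5,8], [1,2,4], [1,3,5], [1,4,7], [1,5,7], [2,4,8], [2,6,7], [2,7,8], [3,4,6], [3,4,8], [3,5,6], [4,6,7], [5,7,8]

giving chain groups C_0 ≅ Z^9, C_1 ≅ Z^27, C_2 ≅ Z^18.

∂_1: C_1 → C_0 maps an edge to its endpoints' difference, ∂[p,q] = q − p.
The 9×27 boundary matrix has rank 8 and Smith normal form diag(1,1,1,1,1,1,1,1).

∂_2: C_2 → C_1 acts by ∂[p,q,r] = [q,r] − [p,r] + [p,q]. For instance
  ∂[1,3,5] = [3,5] − [1,5] + [1,3],
  ∂[0,2,6] = [2,6] − [0,6] + [0,2].
As a 27×18 matrix over Z this has rank 18, with invariant factors (1,1,1,1,1,1,1,1,1,1,1,1,1,1,1,1,1,2).

Reading off H_k = ker ∂_k / im ∂_{k+1}:

  H_0: rank C_0 − rank ∂_1 = 9 − 8 = 1, and the invariant factors of ∂_1 are all 1, so H_0 ≅ Z.
  H_1: rank ker ∂_1 − rank ∂_2 = (27 − 8) − 18 = 1, and ∂_2 has invariant factor 2 > 1, so H_1 ≅ Z ⊕ Z/2Z.
  H_2: rank ker ∂_2 − rank ∂_3 = (18 − 18) − 0 = 0, and there is no ∂_3, so H_2 ≅ 0.

H_0 = Z,  H_1 = Z ⊕ Z/2Z,  H_2 = 0.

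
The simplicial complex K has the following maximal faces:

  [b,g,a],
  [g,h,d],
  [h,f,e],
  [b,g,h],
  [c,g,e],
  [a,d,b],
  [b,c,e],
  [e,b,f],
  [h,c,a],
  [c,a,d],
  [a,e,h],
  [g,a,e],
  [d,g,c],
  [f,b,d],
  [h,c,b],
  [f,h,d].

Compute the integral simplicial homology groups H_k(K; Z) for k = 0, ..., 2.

We work with the vertex ordering a < b < c < d < e < f < g < h. The simplices of K, each written with vertices in increasing order, are:

  0-simplices (8): a, b, c, d, e, f, g, h
  1-simplices (24): ab, ac, ad, ae, ag, ah, bc, bd, be, bf, bg, bh, cd, ce, cg, ch, df, dg, dh, ef, eg, eh, fh, gh
  2-simplices (16): abd, abg, acd, ach, aeg, aeh, bce, bch, bdf, bef, bgh, cdg, ceg, dfh, dgh, efh

giving chain groups C_0 ≅ Z^8, C_1 ≅ Z^24, C_2 ≅ Z^16.

Boundary ∂_1: C_1 → C_0 sends each edge [p,q] (with p < q) to q − p. For instance
  ∂cd = d − c.
The 8×24 boundary matrix has rank 7 and Smith normal form diag(1,1,1,1,1,1,1).

The boundary map ∂_2: C_2 → C_1 sends each 2-simplex [p,q,r] to [q,r] − [p,r] + [p,q]. For instance
  ∂acd = cd − ad + ac,
  ∂abg = bg − ag + ab.
As a 24×16 matrix over Z this has rank 15, with invariant factors (1,1,1,1,1,1,1,1,1,1,1,1,1,1,1).

Computing H_k = (kernel of ∂_k) / (image of ∂_{k+1}):

  H_0: rank C_0 − rank ∂_1 = 8 − 7 = 1, and the invariant factors of ∂_1 are all 1, so H_0 = Z.
  H_1: rank ker ∂_1 − rank ∂_2 = (24 − 7) − 15 = 2, and the invariant factors of ∂_2 are all 1, so H_1 = Z^2.
  H_2: rank ker ∂_2 − rank ∂_3 = (16 − 15) − 0 = 1, and there is no ∂_3, so H_2 = Z.

H_0 ≅ Z,  H_1 ≅ Z^2,  H_2 ≅ Z.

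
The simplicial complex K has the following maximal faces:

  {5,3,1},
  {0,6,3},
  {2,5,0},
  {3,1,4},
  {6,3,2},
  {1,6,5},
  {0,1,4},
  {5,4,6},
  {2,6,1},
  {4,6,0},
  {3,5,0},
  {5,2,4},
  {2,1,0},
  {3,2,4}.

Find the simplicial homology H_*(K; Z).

Fix the vertex order 0 < 1 < 2 < 3 < 4 < 5 < 6 and write every simplex with vertices in increasing order. Then dim K = 2 and the simplices of K are:

  0-simplices (7): [0], [1], [2], [3], [4], [5], [6]
  1-simplices (21): [0,1], [0,2], [0,3], [0,4], [0,5], [0,6], [1,2], [1,3], [1,4], [1,5], [1,6], [2,3], [2,4], [2,5], [2,6], [3,4], [3,5], [3,6], [4,5], [4,6], [5,6]
  2-simplices (14): [0,1,2], [0,1,4], [0,2,5], [0,3,5], [0,3,6], [0,4,6], [1,2,6], [1,3,4], [1,3,5], [1,5,6], [2,3,4], [2,3,6], [2,4,5], [4,5,6]

Hence C_0 ≅ Z^7, C_1 ≅ Z^21, C_2 ≅ Z^14.

Boundary ∂_1: C_1 → C_0 maps an edge to its endpoints' difference, ∂[p,q] = q − p.
As a 7×21 matrix over Z this has rank 6, with invariant factors (1,1,1,1,1,1).

The boundary map ∂_2: C_2 → C_1 acts by ∂[p,q,r] = [q,r] − [p,r] + [p,q]. For instance
  ∂[0,1,4] = [1,4] − [0,4] + [0,1],
  ∂[1,3,4] = [3,4] − [1,4] + [1,3].
This gives a 21×14 integer matrix of rank 13; reducing to Smith normal form yields diagonal entries (1,1,1,1,1,1,1,1,1,1,1,1,1).

Computing H_k = (kernel of ∂_k) / (image of ∂_{k+1}):

  H_0: rank C_0 − rank ∂_1 = 7 − 6 = 1, and the invariant factors of ∂_1 are all 1, so H_0 ≅ Z.
  H_1: rank ker ∂_1 − rank ∂_2 = (21 − 6) − 13 = 2, and the invariant factors of ∂_2 are all 1, so H_1 ≅ Z^2.
  H_2: rank ker ∂_2 − rank ∂_3 = (14 − 13) − 0 = 1, and there is no ∂_3, so H_2 ≅ Z.

As a check, the Euler characteristic is 7 − 21 + 14 = 0, which agrees with 1 − 2 + 1 = 0.
(K is a triangulation of the torus T^2.)

H_0 = Z,  H_1 = Z^2,  H_2 = Z.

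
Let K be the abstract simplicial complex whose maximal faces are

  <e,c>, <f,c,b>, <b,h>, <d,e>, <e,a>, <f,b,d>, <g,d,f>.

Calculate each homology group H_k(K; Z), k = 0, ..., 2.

H_0 ≅ Z,  H_1 ≅ Z,  H_2 = 0.

Take the total order a < b < c < d < e < f < g < h on the vertex set. Then K (dimension 2) consists of the simplices:

  0-simplices (8): a, b, c, d, e, f, g, h
  1-simplices (11): ae, bc, bd, bf, bh, ce, cf, de, df, dg, fg
  2-simplices (3): bcf, bdf, dfg

so the chain groups are C_0 ≅ Z^8, C_1 ≅ Z^11, C_2 ≅ Z^3.

∂_1: C_1 → C_0 sends each edge [p,q] (with p < q) to q − p. For instance
  ∂ce = e − c.
The resulting 8×11 matrix has rank 7, and its Smith normal form has invariant factors (1,1,1,1,1,1,1).

Boundary ∂_2: C_2 → C_1 maps a triangle to the signed sum of its edges. For instance
  ∂dfg = fg − dg + df,
  ∂bdf = df − bf + bd.
The 11×3 boundary matrix has rank 3 and Smith normal form diag(1,1,1).

Now H_k = ker ∂_k / im ∂_{k+1}, so:

  H_0: rank C_0 − rank ∂_1 = 8 − 7 = 1, and the invariant factors of ∂_1 are all 1, so H_0 = Z.
  H_1: rank ker ∂_1 − rank ∂_2 = (11 − 7) − 3 = 1, and the invariant factors of ∂_2 are all 1, so H_1 = Z.
  H_2: rank ker ∂_2 − rank ∂_3 = (3 − 3) − 0 = 0, and there is no ∂_3, so H_2 = 0.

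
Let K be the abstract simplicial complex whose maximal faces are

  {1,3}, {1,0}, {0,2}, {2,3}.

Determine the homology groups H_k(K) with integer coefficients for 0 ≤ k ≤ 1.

H_0 = Z,  H_1 = Z.

K has 4 vertices, 4 edges.
rank ∂_0 = 0, rank ∂_1 = 3 ⇒ b_0 = 4 − 0 − 3 = 1; all invariant factors of ∂_1 are 1 so no torsion. So H_0 ≅ Z.
rank ∂_1 = 3, rank ∂_2 = 0 ⇒ b_1 = 4 − 3 − 0 = 1. So H_1 ≅ Z.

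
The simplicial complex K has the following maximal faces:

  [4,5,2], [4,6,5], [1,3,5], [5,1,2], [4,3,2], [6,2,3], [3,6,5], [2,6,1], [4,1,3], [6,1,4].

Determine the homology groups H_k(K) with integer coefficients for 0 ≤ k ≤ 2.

We work with the vertex ordering 1 < 2 < 3 < 4 < 5 < 6. The simplices of K, each written with vertices in increasing order, are:

  0-simplices (6): [1], [2], [3], [4], [5], [6]
  1-simplices (15): [1,2], [1,3], [1,4], [1,5], [1,6], [2,3], [2,4], [2,5], [2,6], [3,4], [3,5], [3,6], [4,5], [4,6], [5,6]
  2-simplices (10): [1,2,5], [1,2,6], [1,3,4], [1,3,5], [1,4,6], [2,3,4], [2,3,6], [2,4,5], [3,5,6], [4,5,6]

so the chain groups are C_0 ≅ Z^6, C_1 ≅ Z^15, C_2 ≅ Z^10.

The boundary map ∂_1: C_1 → C_0 sends each edge [p,q] (with p < q) to q − p. For instance
  ∂[3,6] = [6] − [3].
This gives a 6×15 integer matrix of rank 5; reducing to Smith normal form yields diagonal entries (1,1,1,1,1).

The boundary map ∂_2: C_2 → C_1 acts by ∂[p,q,r] = [q,r] − [p,r] + [p,q]. For instance
  ∂[2,3,6] = [3,6] − [2,6] + [2,3],
  ∂[1,2,6] = [2,6] − [1,6] + [1,2].
The resulting 15×10 matrix has rank 10, and its Smith normal form has invariant factors (1,1,1,1,1,1,1,1,1,2).

Computing H_k = (kernel of ∂_k) / (image of ∂_{k+1}):

  H_0: rank C_0 − rank ∂_1 = 6 − 5 = 1, and the invariant factors of ∂_1 are all 1, so H_0 = Z.
  H_1: rank ker ∂_1 − rank ∂_2 = (15 − 5) − 10 = 0, and ∂_2 has invariant factor 2 > 1, so H_1 = Z/2.
  H_2: rank ker ∂_2 − rank ∂_3 = (10 − 10) − 0 = 0, and there is no ∂_3, so H_2 = 0.

H_0 ≅ Z,  H_1 ≅ Z/2,  H_2 = 0.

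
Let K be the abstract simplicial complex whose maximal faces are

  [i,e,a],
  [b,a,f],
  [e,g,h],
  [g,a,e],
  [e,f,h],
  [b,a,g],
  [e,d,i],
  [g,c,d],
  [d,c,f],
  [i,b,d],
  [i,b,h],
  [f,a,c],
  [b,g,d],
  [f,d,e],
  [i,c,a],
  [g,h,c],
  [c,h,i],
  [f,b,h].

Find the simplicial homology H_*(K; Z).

Take the total order a < b < c < d < e < f < g < h < i on the vertex set. Then K (dimension 2) consists of the simplices:

  0-simplices (9): a, b, c, d, e, f, g, h, i
  1-simplices (27): ab, ac, ae, af, ag, ai, bd, bf, bg, bh, bi, cd, cf, cg, ch, ci, de, df, dg, di, ef, eg, eh, ei, fh, gh, hi
  2-simplices (18): abf, abg, acf, aci, aeg, aei, bdg, bdi, bfh, bhi, cdf, cdg, cgh, chi, def, dei, efh, egh

Hence C_0 ≅ Z^9, C_1 ≅ Z^27, C_2 ≅ Z^18.

Boundary ∂_1: C_1 → C_0 maps an edge to its endpoints' difference, ∂[p,q] = q − p. For instance
  ∂hi = i − h.
The resulting 9×27 matrix has rank 8, and its Smith normal form has invariant factors (1,1,1,1,1,1,1,1).

∂_2: C_2 → C_1 sends each 2-simplex [p,q,r] to [q,r] − [p,r] + [p,q]. For instance
  ∂abf = bf − af + ab,
  ∂egh = gh − eh + eg.
The resulting 27×18 matrix has rank 17, and its Smith normal form has invariant factors (1,1,1,1,1,1,1,1,1,1,1,1,1,1,1,1,1).

Now H_k = ker ∂_k / im ∂_{k+1}, so:

  H_0: rank C_0 − rank ∂_1 = 9 − 8 = 1, and the invariant factors of ∂_1 are all 1, so H_0 = Z.
  H_1: rank ker ∂_1 − rank ∂_2 = (27 − 8) − 17 = 2, and the invariant factors of ∂_2 are all 1, so H_1 = Z^2.
  H_2: rank ker ∂_2 − rank ∂_3 = (18 − 17) − 0 = 1, and there is no ∂_3, so H_2 = Z.

H_0 ≅ Z,  H_1 ≅ Z^2,  H_2 ≅ Z.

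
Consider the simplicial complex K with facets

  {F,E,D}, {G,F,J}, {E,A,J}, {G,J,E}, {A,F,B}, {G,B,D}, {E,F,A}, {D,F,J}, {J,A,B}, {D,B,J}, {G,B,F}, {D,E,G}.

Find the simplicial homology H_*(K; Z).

H_0 ≅ Z,  H_1 ≅ Z/2,  H_2 = 0.

Fix the vertex order A < B < D < E < F < G < J and write every simplex with vertices in increasing order. Then dim K = 2 and the simplices of K are:

  0-simplices (7): A, B, D, E, F, G, J
  1-simplices (18): AB, AE, AF, AJ, BD, BF, BG, BJ, DE, DF, DG, DJ, EF, EG, EJ, FG, FJ, GJ
  2-simplices (12): ABF, ABJ, AEF, AEJ, BDG, BDJ, BFG, DEF, DEG, DFJ, EGJ, FGJ

so the chain groups are C_0 ≅ Z^7, C_1 ≅ Z^18, C_2 ≅ Z^12.

The boundary map ∂_1: C_1 → C_0 maps an edge to its endpoints' difference, ∂[p,q] = q − p. For instance
  ∂FG = G − F.
The 7×18 boundary matrix has rank 6 and Smith normal form diag(1,1,1,1,1,1).

The boundary map ∂_2: C_2 → C_1 maps a triangle to the signed sum of its edges. For instance
  ∂EGJ = GJ − EJ + EG,
  ∂BDJ = DJ − BJ + BD.
As a 18×12 matrix over Z this has rank 12, with invariant factors (1,1,1,1,1,1,1,1,1,1,1,2).

Computing H_k = (kernel of ∂_k) / (image of ∂_{k+1}):

  H_0: rank C_0 − rank ∂_1 = 7 − 6 = 1, and the invariant factors of ∂_1 are all 1, so H_0 = Z.
  H_1: rank ker ∂_1 − rank ∂_2 = (18 − 6) − 12 = 0, and ∂_2 has invariant factor 2 > 1, so H_1 = Z/2.
  H_2: rank ker ∂_2 − rank ∂_3 = (12 − 12) − 0 = 0, and there is no ∂_3, so H_2 = 0.

As a check, the Euler characteristic is 7 − 18 + 12 = 1, which agrees with 1 − 0 + 0 = 1.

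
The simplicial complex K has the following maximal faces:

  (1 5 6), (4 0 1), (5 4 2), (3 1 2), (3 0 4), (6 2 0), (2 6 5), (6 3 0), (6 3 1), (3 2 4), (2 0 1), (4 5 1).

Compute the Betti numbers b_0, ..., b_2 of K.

b_0 = 1, b_1 = 0, b_2 = 0.

Fix the vertex order 0 < 1 < 2 < 3 < 4 < 5 < 6 and write every simplex with vertices in increasing order. Then dim K = 2 and the simplices of K are:

  0-simplices (7): [0], [1], [2], [3], [4], [5], [6]
  1-simplices (18): [0,1], [0,2], [0,3], [0,4], [0,6], [1,2], [1,3], [1,4], [1,5], [1,6], [2,3], [2,4], [2,5], [2,6], [3,4], [3,6], [4,5], [5,6]
  2-simplices (12): [0,1,2], [0,1,4], [0,2,6], [0,3,4], [0,3,6], [1,2,3], [1,3,6], [1,4,5], [1,5,6], [2,3,4], [2,4,5], [2,5,6]

Hence C_0 ≅ Z^7, C_1 ≅ Z^18, C_2 ≅ Z^12.

Boundary ∂_1: C_1 → C_0 is given by ∂[p,q] = [q] − [p].
This gives a 7×18 integer matrix of rank 6; reducing to Smith normal form yields diagonal entries (1,1,1,1,1,1).

∂_2: C_2 → C_1 maps a triangle to the signed sum of its edges. For instance
  ∂[1,2,3] = [2,3] − [1,3] + [1,2],
  ∂[0,1,4] = [1,4] − [0,4] + [0,1].
As a 18×12 matrix over Z this has rank 12, with invariant factors (1,1,1,1,1,1,1,1,1,1,1,2).

Reading off H_k = ker ∂_k / im ∂_{k+1}:

  H_0: rank C_0 − rank ∂_1 = 7 − 6 = 1, and the invariant factors of ∂_1 are all 1, so H_0 = Z.
  H_1: rank ker ∂_1 − rank ∂_2 = (18 − 6) − 12 = 0, and ∂_2 has invariant factor 2 > 1, so H_1 = Z/2.
  H_2: rank ker ∂_2 − rank ∂_3 = (12 − 12) − 0 = 0, and there is no ∂_3, so H_2 = 0.

As a check, the Euler characteristic is 7 − 18 + 12 = 1, which agrees with 1 − 0 + 0 = 1.
(K is a triangulation of the real projective plane RP^2.)

Hence the Betti numbers are b_0 = 1, b_1 = 0, b_2 = 0.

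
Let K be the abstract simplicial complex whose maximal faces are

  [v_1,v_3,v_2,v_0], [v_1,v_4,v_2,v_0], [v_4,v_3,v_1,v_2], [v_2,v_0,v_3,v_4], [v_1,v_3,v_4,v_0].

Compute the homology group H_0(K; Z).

Order the vertices as v_0 < v_1 < v_2 < v_3 < v_4. Listing each simplex with vertices in this order, K has dimension 3 with simplices:

  0-simplices (5): [v_0], [v_1], [v_2], [v_3], [v_4]
  1-simplices (10): [v_0,v_1], [v_0,v_2], [v_0,v_3], [v_0,v_4], [v_1,v_2], [v_1,v_3], [v_1,v_4], [v_2,v_3], [v_2,v_4], [v_3,v_4]
  2-simplices (10): [v_0,v_1,v_2], [v_0,v_1,v_3], [v_0,v_1,v_4], [v_0,v_2,v_3], [v_0,v_2,v_4], [v_0,v_3,v_4], [v_1,v_2,v_3], [v_1,v_2,v_4], [v_1,v_3,v_4], [v_2,v_3,v_4]
  3-simplices (5): [v_0,v_1,v_2,v_3], [v_0,v_1,v_2,v_4], [v_0,v_1,v_3,v_4], [v_0,v_2,v_3,v_4], [v_1,v_2,v_3,v_4]

so the chain groups are C_0 ≅ Z^5, C_1 ≅ Z^10, C_2 ≅ Z^10, C_3 ≅ Z^5.

∂_1: C_1 → C_0 sends each edge [p,q] (with p < q) to q − p.
The 5×10 boundary matrix has rank 4 and Smith normal form diag(1,1,1,1).

The boundary map ∂_2: C_2 → C_1 sends each 2-simplex [p,q,r] to [q,r] − [p,r] + [p,q]. For instance
  ∂[v_0,v_1,v_4] = [v_1,v_4] − [v_0,v_4] + [v_0,v_1],
  ∂[v_1,v_3,v_4] = [v_3,v_4] − [v_1,v_4] + [v_1,v_3].
This gives a 10×10 integer matrix of rank 6; reducing to Smith normal form yields diagonal entries (1,1,1,1,1,1).

∂_3: C_3 → C_2 sends each 3-simplex σ to the alternating sum Σ_i (−1)^i (σ with its i-th vertex removed). For instance
  ∂[v_1,v_2,v_3,v_4] = [v_2,v_3,v_4] − [v_1,v_3,v_4] + [v_1,v_2,v_4] − [v_1,v_2,v_3],
  ∂[v_0,v_1,v_2,v_3] = [v_1,v_2,v_3] − [v_0,v_2,v_3] + [v_0,v_1,v_3] − [v_0,v_1,v_2].
The 10×5 boundary matrix has rank 4 and Smith normal form diag(1,1,1,1).

Now H_k = ker ∂_k / im ∂_{k+1}, so:

  H_0: rank C_0 − rank ∂_1 = 5 − 4 = 1, and the invariant factors of ∂_1 are all 1, so H_0 ≅ Z.

H_0 = Z.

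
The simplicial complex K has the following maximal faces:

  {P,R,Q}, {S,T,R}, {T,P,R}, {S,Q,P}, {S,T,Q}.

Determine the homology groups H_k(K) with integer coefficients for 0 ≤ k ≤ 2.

We work with the vertex ordering P < Q < R < S < T. The simplices of K, each written with vertices in increasing order, are:

  0-simplices (5): P, Q, R, S, T
  1-simplices (10): PQ, PR, PS, PT, QR, QS, QT, RS, RT, ST
  2-simplices (5): PQR, PQS, PRT, QST, RST

giving chain groups C_0 ≅ Z^5, C_1 ≅ Z^10, C_2 ≅ Z^5.

∂_1: C_1 → C_0 maps an edge to its endpoints' difference, ∂[p,q] = q − p. For instance
  ∂ST = T − S.
The 5×10 boundary matrix has rank 4 and Smith normal form diag(1,1,1,1).

The boundary map ∂_2: C_2 → C_1 acts by ∂[p,q,r] = [q,r] − [p,r] + [p,q]. For instance
  ∂PRT = RT − PT + PR,
  ∂RST = ST − RT + RS.
As a 10×5 matrix over Z this has rank 5, with invariant factors (1,1,1,1,1).

Computing H_k = (kernel of ∂_k) / (image of ∂_{k+1}):

  H_0: rank C_0 − rank ∂_1 = 5 − 4 = 1, and the invariant factors of ∂_1 are all 1, so H_0 = Z.
  H_1: rank ker ∂_1 − rank ∂_2 = (10 − 4) − 5 = 1, and the invariant factors of ∂_2 are all 1, so H_1 = Z.
  H_2: rank ker ∂_2 − rank ∂_3 = (5 − 5) − 0 = 0, and there is no ∂_3, so H_2 = 0.

As a check, the Euler characteristic is 5 − 10 + 5 = 0, which agrees with 1 − 1 + 0 = 0.

H_0 ≅ Z,  H_1 ≅ Z,  H_2 = 0.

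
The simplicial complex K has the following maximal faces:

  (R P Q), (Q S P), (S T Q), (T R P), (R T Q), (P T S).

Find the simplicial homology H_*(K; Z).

Order the vertices as P < Q < R < S < T. Listing each simplex with vertices in this order, K has dimension 2 with simplices:

  0-simplices (5): P, Q, R, S, T
  1-simplices (9): PQ, PR, PS, PT, QR, QS, QT, RT, ST
  2-simplices (6): PQR, PQS, PRT, PST, QRT, QST

giving chain groups C_0 ≅ Z^5, C_1 ≅ Z^9, C_2 ≅ Z^6.

The boundary map ∂_1: C_1 → C_0 maps an edge to its endpoints' difference, ∂[p,q] = q − p.
The resulting 5×9 matrix has rank 4, and its Smith normal form has invariant factors (1,1,1,1).

Boundary ∂_2: C_2 → C_1 acts by ∂[p,q,r] = [q,r] − [p,r] + [p,q]. For instance
  ∂QST = ST − QT + QS,
  ∂PRT = RT − PT + PR.
The resulting 9×6 matrix has rank 5, and its Smith normal form has invariant factors (1,1,1,1,1).

Now H_k = ker ∂_k / im ∂_{k+1}, so:

  H_0: rank C_0 − rank ∂_1 = 5 − 4 = 1, and the invariant factors of ∂_1 are all 1, so H_0 ≅ Z.
  H_1: rank ker ∂_1 − rank ∂_2 = (9 − 4) − 5 = 0, and the invariant factors of ∂_2 are all 1, so H_1 ≅ 0.
  H_2: rank ker ∂_2 − rank ∂_3 = (6 − 5) − 0 = 1, and there is no ∂_3, so H_2 ≅ Z.

As a check, the Euler characteristic is 5 − 9 + 6 = 2, which agrees with 1 − 0 + 1 = 2.

H_0 ≅ Z,  H_1 = 0,  H_2 ≅ Z.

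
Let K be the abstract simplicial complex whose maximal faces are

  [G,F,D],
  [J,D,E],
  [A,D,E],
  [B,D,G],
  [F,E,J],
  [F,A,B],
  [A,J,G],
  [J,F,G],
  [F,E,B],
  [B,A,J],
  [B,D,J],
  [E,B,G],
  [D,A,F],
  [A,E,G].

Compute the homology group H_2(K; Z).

Take the total order A < B < D < E < F < G < J on the vertex set. Then K (dimension 2) consists of the simplices:

  0-simplices (7): A, B, D, E, F, G, J
  1-simplices (21): AB, AD, AE, AF, AG, AJ, BD, BE, BF, BG, BJ, DE, DF, DG, DJ, EF, EG, EJ, FG, FJ, GJ
  2-simplices (14): ABF, ABJ, ADE, ADF, AEG, AGJ, BDG, BDJ, BEF, BEG, DEJ, DFG, EFJ, FGJ

so the chain groups are C_0 ≅ Z^7, C_1 ≅ Z^21, C_2 ≅ Z^14.

Boundary ∂_1: C_1 → C_0 sends each edge [p,q] (with p < q) to q − p. For instance
  ∂GJ = J − G.
This gives a 7×21 integer matrix of rank 6; reducing to Smith normal form yields diagonal entries (1,1,1,1,1,1).

∂_2: C_2 → C_1 sends each 2-simplex [p,q,r] to [q,r] − [p,r] + [p,q]. For instance
  ∂AEG = EG − AG + AE,
  ∂AGJ = GJ − AJ + AG.
As a 21×14 matrix over Z this has rank 13, with invariant factors (1,1,1,1,1,1,1,1,1,1,1,1,1).

Computing H_k = (kernel of ∂_k) / (image of ∂_{k+1}):

  H_2: rank ker ∂_2 − rank ∂_3 = (14 − 13) − 0 = 1, and there is no ∂_3, so H_2 ≅ Z.

H_2 = Z.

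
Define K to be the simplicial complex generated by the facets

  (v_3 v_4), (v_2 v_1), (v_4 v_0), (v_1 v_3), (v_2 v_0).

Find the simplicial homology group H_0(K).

Take the total order v_0 < v_1 < v_2 < v_3 < v_4 on the vertex set. Then K (dimension 1) consists of the simplices:

  0-simplices (5): [v_0], [v_1], [v_2], [v_3], [v_4]
  1-simplices (5): [v_0,v_2], [v_0,v_4], [v_1,v_2], [v_1,v_3], [v_3,v_4]

giving chain groups C_0 ≅ Z^5, C_1 ≅ Z^5.

∂_1: C_1 → C_0 is given by ∂[p,q] = [q] − [p].
This gives a 5×5 integer matrix of rank 4; reducing to Smith normal form yields diagonal entries (1,1,1,1).

Now H_k = ker ∂_k / im ∂_{k+1}, so:

  H_0: rank C_0 − rank ∂_1 = 5 − 4 = 1, and the invariant factors of ∂_1 are all 1, so H_0 = Z.

H_0 = Z.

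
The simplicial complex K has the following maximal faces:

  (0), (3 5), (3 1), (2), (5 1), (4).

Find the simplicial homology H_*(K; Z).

H_0 ≅ Z^4,  H_1 ≅ Z.

Fix the vertex order 0 < 1 < 2 < 3 < 4 < 5 and write every simplex with vertices in increasing order. Then dim K = 1 and the simplices of K are:

  0-simplices (6): [0], [1], [2], [3], [4], [5]
  1-simplices (3): [1,3], [1,5], [3,5]

so the chain groups are C_0 ≅ Z^6, C_1 ≅ Z^3.

The boundary map ∂_1: C_1 → C_0 sends each edge [p,q] (with p < q) to q − p. For instance
  ∂[1,5] = [5] − [1].
As a 6×3 matrix over Z this has rank 2, with invariant factors (1,1).

Computing H_k = (kernel of ∂_k) / (image of ∂_{k+1}):

  H_0: rank C_0 − rank ∂_1 = 6 − 2 = 4, and the invariant factors of ∂_1 are all 1, so H_0 ≅ Z^4.
  H_1: rank ker ∂_1 − rank ∂_2 = (3 − 2) − 0 = 1, and there is no ∂_2, so H_1 ≅ Z.

As a check, the Euler characteristic is 6 − 3 = 3, which agrees with 4 − 1 = 3.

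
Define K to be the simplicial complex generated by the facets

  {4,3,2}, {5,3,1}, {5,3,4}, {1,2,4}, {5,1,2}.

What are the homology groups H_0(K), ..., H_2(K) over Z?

H_0 ≅ Z,  H_1 ≅ Z,  H_2 = 0.

Order the vertices as 1 < 2 < 3 < 4 < 5. Listing each simplex with vertices in this order, K has dimension 2 with simplices:

  0-simplices (5): [1], [2], [3], [4], [5]
  1-simplices (10): [1,2], [1,3], [1,4], [1,5], [2,3], [2,4], [2,5], [3,4], [3,5], [4,5]
  2-simplices (5): [1,2,4], [1,2,5], [1,3,5], [2,3,4], [3,4,5]

so the chain groups are C_0 ≅ Z^5, C_1 ≅ Z^10, C_2 ≅ Z^5.

Boundary ∂_1: C_1 → C_0 sends each edge [p,q] (with p < q) to q − p.
The 5×10 boundary matrix has rank 4 and Smith normal form diag(1,1,1,1).

∂_2: C_2 → C_1 maps a triangle to the signed sum of its edges. For instance
  ∂[1,2,5] = [2,5] − [1,5] + [1,2],
  ∂[1,3,5] = [3,5] − [1,5] + [1,3].
The resulting 10×5 matrix has rank 5, and its Smith normal form has invariant factors (1,1,1,1,1).

Computing H_k = (kernel of ∂_k) / (image of ∂_{k+1}):

  H_0: rank C_0 − rank ∂_1 = 5 − 4 = 1, and the invariant factors of ∂_1 are all 1, so H_0 ≅ Z.
  H_1: rank ker ∂_1 − rank ∂_2 = (10 − 4) − 5 = 1, and the invariant factors of ∂_2 are all 1, so H_1 ≅ Z.
  H_2: rank ker ∂_2 − rank ∂_3 = (5 − 5) − 0 = 0, and there is no ∂_3, so H_2 ≅ 0.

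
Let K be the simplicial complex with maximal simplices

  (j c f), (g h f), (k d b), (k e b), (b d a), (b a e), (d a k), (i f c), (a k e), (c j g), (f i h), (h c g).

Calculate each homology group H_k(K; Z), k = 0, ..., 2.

H_0 ≅ Z^2,  H_1 ≅ Z,  H_2 ≅ Z.

Order the vertices as a < b < c < d < e < f < g < h < i < j < k. Listing each simplex with vertices in this order, K has dimension 2 with simplices:

  0-simplices (11): a, b, c, d, e, f, g, h, i, j, k
  1-simplices (21): ab, ad, ae, ak, bd, be, bk, cf, cg, ch, ci, cj, dk, ek, fg, fh, fi, fj, gh, gj, hi
  2-simplices (12): abd, abe, adk, aek, bdk, bek, cfi, cfj, cgh, cgj, fgh, fhi

giving chain groups C_0 ≅ Z^11, C_1 ≅ Z^21, C_2 ≅ Z^12.

The boundary map ∂_1: C_1 → C_0 sends each edge [p,q] (with p < q) to q − p.
As a 11×21 matrix over Z this has rank 9, with invariant factors (1,1,1,1,1,1,1,1,1).

The boundary map ∂_2: C_2 → C_1 sends each 2-simplex [p,q,r] to [q,r] − [p,r] + [p,q]. For instance
  ∂cgh = gh − ch + cg,
  ∂adk = dk − ak + ad.
The resulting 21×12 matrix has rank 11, and its Smith normal form has invariant factors (1,1,1,1,1,1,1,1,1,1,1).

From H_k ≅ ker(∂_k) / im(∂_{k+1}) we obtain:

  H_0: rank C_0 − rank ∂_1 = 11 − 9 = 2, and the invariant factors of ∂_1 are all 1, so H_0 ≅ Z^2.
  H_1: rank ker ∂_1 − rank ∂_2 = (21 − 9) − 11 = 1, and the invariant factors of ∂_2 are all 1, so H_1 ≅ Z.
  H_2: rank ker ∂_2 − rank ∂_3 = (12 − 11) − 0 = 1, and there is no ∂_3, so H_2 ≅ Z.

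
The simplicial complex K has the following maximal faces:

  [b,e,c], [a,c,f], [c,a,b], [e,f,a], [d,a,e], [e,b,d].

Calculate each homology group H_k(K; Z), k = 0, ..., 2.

H_0 = Z,  H_1 = Z,  H_2 = 0.

Order the vertices as a < b < c < d < e < f. Listing each simplex with vertices in this order, K has dimension 2 with simplices:

  0-simplices (6): a, b, c, d, e, f
  1-simplices (12): ab, ac, ad, ae, af, bc, bd, be, ce, cf, de, ef
  2-simplices (6): abc, acf, ade, aef, bce, bde

so the chain groups are C_0 ≅ Z^6, C_1 ≅ Z^12, C_2 ≅ Z^6.

The boundary map ∂_1: C_1 → C_0 is given by ∂[p,q] = [q] − [p]. For instance
  ∂ce = e − c.
As a 6×12 matrix over Z this has rank 5, with invariant factors (1,1,1,1,1).

The boundary map ∂_2: C_2 → C_1 maps a triangle to the signed sum of its edges. For instance
  ∂aef = ef − af + ae,
  ∂acf = cf − af + ac.
As a 12×6 matrix over Z this has rank 6, with invariant factors (1,1,1,1,1,1).

Reading off H_k = ker ∂_k / im ∂_{k+1}:

  H_0: rank C_0 − rank ∂_1 = 6 − 5 = 1, and the invariant factors of ∂_1 are all 1, so H_0 ≅ Z.
  H_1: rank ker ∂_1 − rank ∂_2 = (12 − 5) − 6 = 1, and the invariant factors of ∂_2 are all 1, so H_1 ≅ Z.
  H_2: rank ker ∂_2 − rank ∂_3 = (6 − 6) − 0 = 0, and there is no ∂_3, so H_2 ≅ 0.

(K is a triangulation of the cylinder S^1 x I.)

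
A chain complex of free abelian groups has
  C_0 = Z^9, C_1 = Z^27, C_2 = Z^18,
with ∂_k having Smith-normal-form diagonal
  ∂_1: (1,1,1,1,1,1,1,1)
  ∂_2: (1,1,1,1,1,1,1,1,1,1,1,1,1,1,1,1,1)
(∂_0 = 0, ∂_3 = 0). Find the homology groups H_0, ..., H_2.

H_0 ≅ Z,  H_1 ≅ Z^2,  H_2 ≅ Z.

H_0: b_0 = 9 − 0 − 8 = 1; torsion from ∂_1 factors > 1: none. So H_0 ≅ Z.
H_1: b_1 = 27 − 8 − 17 = 2; torsion from ∂_2 factors > 1: none. So H_1 ≅ Z^2.
H_2: b_2 = 18 − 17 − 0 = 1; torsion from ∂_3 factors > 1: none. So H_2 ≅ Z.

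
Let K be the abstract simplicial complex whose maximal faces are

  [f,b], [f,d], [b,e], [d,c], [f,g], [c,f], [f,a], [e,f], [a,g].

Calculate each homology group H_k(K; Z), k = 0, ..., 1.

H_0 ≅ Z,  H_1 ≅ Z^3.

Fix the vertex order a < b < c < d < e < f < g and write every simplex with vertices in increasing order. Then dim K = 1 and the simplices of K are:

  0-simplices (7): a, b, c, d, e, f, g
  1-simplices (9): af, ag, be, bf, cd, cf, df, ef, fg

Hence C_0 ≅ Z^7, C_1 ≅ Z^9.

∂_1: C_1 → C_0 maps an edge to its endpoints' difference, ∂[p,q] = q − p.
The resulting 7×9 matrix has rank 6, and its Smith normal form has invariant factors (1,1,1,1,1,1).

Computing H_k = (kernel of ∂_k) / (image of ∂_{k+1}):

  H_0: rank C_0 − rank ∂_1 = 7 − 6 = 1, and the invariant factors of ∂_1 are all 1, so H_0 ≅ Z.
  H_1: rank ker ∂_1 − rank ∂_2 = (9 − 6) − 0 = 3, and there is no ∂_2, so H_1 ≅ Z^3.

As a check, the Euler characteristic is 7 − 9 = -2, which agrees with 1 − 3 = -2.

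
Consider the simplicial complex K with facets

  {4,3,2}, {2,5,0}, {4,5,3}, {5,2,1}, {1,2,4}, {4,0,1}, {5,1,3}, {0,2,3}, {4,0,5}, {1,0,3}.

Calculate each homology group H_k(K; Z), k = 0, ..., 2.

We work with the vertex ordering 0 < 1 < 2 < 3 < 4 < 5. The simplices of K, each written with vertices in increasing order, are:

  0-simplices (6): [0], [1], [2], [3], [4], [5]
  1-simplices (15): [0,1], [0,2], [0,3], [0,4], [0,5], [1,2], [1,3], [1,4], [1,5], [2,3], [2,4], [2,5], [3,4], [3,5], [4,5]
  2-simplices (10): [0,1,3], [0,1,4], [0,2,3], [0,2,5], [0,4,5], [1,2,4], [1,2,5], [1,3,5], [2,3,4], [3,4,5]

giving chain groups C_0 ≅ Z^6, C_1 ≅ Z^15, C_2 ≅ Z^10.

∂_1: C_1 → C_0 is given by ∂[p,q] = [q] − [p].
This gives a 6×15 integer matrix of rank 5; reducing to Smith normal form yields diagonal entries (1,1,1,1,1).

Boundary ∂_2: C_2 → C_1 sends each 2-simplex [p,q,r] to [q,r] − [p,r] + [p,q]. For instance
  ∂[0,1,4] = [1,4] − [0,4] + [0,1],
  ∂[2,3,4] = [3,4] − [2,4] + [2,3].
The 15×10 boundary matrix has rank 10 and Smith normal form diag(1,1,1,1,1,1,1,1,1,2).

From H_k ≅ ker(∂_k) / im(∂_{k+1}) we obtain:

  H_0: rank C_0 − rank ∂_1 = 6 − 5 = 1, and the invariant factors of ∂_1 are all 1, so H_0 ≅ Z.
  H_1: rank ker ∂_1 − rank ∂_2 = (15 − 5) − 10 = 0, and ∂_2 has invariant factor 2 > 1, so H_1 ≅ Z/2Z.
  H_2: rank ker ∂_2 − rank ∂_3 = (10 − 10) − 0 = 0, and there is no ∂_3, so H_2 ≅ 0.

H_0 ≅ Z,  H_1 ≅ Z/2Z,  H_2 = 0.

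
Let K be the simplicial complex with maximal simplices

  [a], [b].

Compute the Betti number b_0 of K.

b_0 = 2.

Take the total order a < b on the vertex set. Then K (dimension 0) consists of the simplices:

  0-simplices (2): a, b

giving chain groups C_0 ≅ Z^2.

Reading off H_k = ker ∂_k / im ∂_{k+1}:

  H_0: rank C_0 − rank ∂_1 = 2 − 0 = 2, and there is no ∂_1, so H_0 ≅ Z^2.

Hence the Betti numbers are b_0 = 2.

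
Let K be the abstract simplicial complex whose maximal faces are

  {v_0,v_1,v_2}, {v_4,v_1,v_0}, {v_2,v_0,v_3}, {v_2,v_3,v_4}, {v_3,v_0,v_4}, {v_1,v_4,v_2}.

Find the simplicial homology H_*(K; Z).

We work with the vertex ordering v_0 < v_1 < v_2 < v_3 < v_4. The simplices of K, each written with vertices in increasing order, are:

  0-simplices (5): [v_0], [v_1], [v_2], [v_3], [v_4]
  1-simplices (9): [v_0,v_1], [v_0,v_2], [v_0,v_3], [v_0,v_4], [v_1,v_2], [v_1,v_4], [v_2,v_3], [v_2,v_4], [v_3,v_4]
  2-simplices (6): [v_0,v_1,v_2], [v_0,v_1,v_4], [v_0,v_2,v_3], [v_0,v_3,v_4], [v_1,v_2,v_4], [v_2,v_3,v_4]

giving chain groups C_0 ≅ Z^5, C_1 ≅ Z^9, C_2 ≅ Z^6.

∂_1: C_1 → C_0 sends each edge [p,q] (with p < q) to q − p. For instance
  ∂[v_0,v_1] = [v_1] − [v_0].
The resulting 5×9 matrix has rank 4, and its Smith normal form has invariant factors (1,1,1,1).

The boundary map ∂_2: C_2 → C_1 acts by ∂[p,q,r] = [q,r] − [p,r] + [p,q]. For instance
  ∂[v_0,v_2,v_3] = [v_2,v_3] − [v_0,v_3] + [v_0,v_2],
  ∂[v_1,v_2,v_4] = [v_2,v_4] − [v_1,v_4] + [v_1,v_2].
This gives a 9×6 integer matrix of rank 5; reducing to Smith normal form yields diagonal entries (1,1,1,1,1).

Reading off H_k = ker ∂_k / im ∂_{k+1}:

  H_0: rank C_0 − rank ∂_1 = 5 − 4 = 1, and the invariant factors of ∂_1 are all 1, so H_0 ≅ Z.
  H_1: rank ker ∂_1 − rank ∂_2 = (9 − 4) − 5 = 0, and the invariant factors of ∂_2 are all 1, so H_1 ≅ 0.
  H_2: rank ker ∂_2 − rank ∂_3 = (6 − 5) − 0 = 1, and there is no ∂_3, so H_2 ≅ Z.

As a check, the Euler characteristic is 5 − 9 + 6 = 2, which agrees with 1 − 0 + 1 = 2.
(K is a triangulation of the 2-sphere S^2.)

H_0 = Z,  H_1 = 0,  H_2 = Z.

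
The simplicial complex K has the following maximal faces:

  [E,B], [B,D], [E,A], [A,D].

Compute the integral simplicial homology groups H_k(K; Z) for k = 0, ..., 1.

H_0 = Z,  H_1 = Z.

Order the vertices as A < B < D < E. Listing each simplex with vertices in this order, K has dimension 1 with simplices:

  0-simplices (4): A, B, D, E
  1-simplices (4): AD, AE, BD, BE

giving chain groups C_0 ≅ Z^4, C_1 ≅ Z^4.

Boundary ∂_1: C_1 → C_0 sends each edge [p,q] (with p < q) to q − p.
The resulting 4×4 matrix has rank 3, and its Smith normal form has invariant factors (1,1,1).

Now H_k = ker ∂_k / im ∂_{k+1}, so:

  H_0: rank C_0 − rank ∂_1 = 4 − 3 = 1, and the invariant factors of ∂_1 are all 1, so H_0 = Z.
  H_1: rank ker ∂_1 − rank ∂_2 = (4 − 3) − 0 = 1, and there is no ∂_2, so H_1 = Z.

As a check, the Euler characteristic is 4 − 4 = 0, which agrees with 1 − 1 = 0.
(K is a triangulation of the circle S^1.)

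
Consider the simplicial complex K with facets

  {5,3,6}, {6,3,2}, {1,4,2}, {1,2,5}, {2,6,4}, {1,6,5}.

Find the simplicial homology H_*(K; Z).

We work with the vertex ordering 1 < 2 < 3 < 4 < 5 < 6. The simplices of K, each written with vertices in increasing order, are:

  0-simplices (6): [1], [2], [3], [4], [5], [6]
  1-simplices (12): [1,2], [1,4], [1,5], [1,6], [2,3], [2,4], [2,5], [2,6], [3,5], [3,6], [4,6], [5,6]
  2-simplices (6): [1,2,4], [1,2,5], [1,5,6], [2,3,6], [2,4,6], [3,5,6]

Hence C_0 ≅ Z^6, C_1 ≅ Z^12, C_2 ≅ Z^6.

The boundary map ∂_1: C_1 → C_0 is given by ∂[p,q] = [q] − [p]. For instance
  ∂[3,6] = [6] − [3].
This gives a 6×12 integer matrix of rank 5; reducing to Smith normal form yields diagonal entries (1,1,1,1,1).

Boundary ∂_2: C_2 → C_1 maps a triangle to the signed sum of its edges. For instance
  ∂[2,4,6] = [4,6] − [2,6] + [2,4],
  ∂[1,2,5] = [2,5] − [1,5] + [1,2].
The 12×6 boundary matrix has rank 6 and Smith normal form diag(1,1,1,1,1,1).

From H_k ≅ ker(∂_k) / im(∂_{k+1}) we obtain:

  H_0: rank C_0 − rank ∂_1 = 6 − 5 = 1, and the invariant factors of ∂_1 are all 1, so H_0 ≅ Z.
  H_1: rank ker ∂_1 − rank ∂_2 = (12 − 5) − 6 = 1, and the invariant factors of ∂_2 are all 1, so H_1 ≅ Z.
  H_2: rank ker ∂_2 − rank ∂_3 = (6 − 6) − 0 = 0, and there is no ∂_3, so H_2 ≅ 0.

As a check, the Euler characteristic is 6 − 12 + 6 = 0, which agrees with 1 − 1 + 0 = 0.
(K is a triangulation of the cylinder S^1 x I.)

H_0 = Z,  H_1 = Z,  H_2 = 0.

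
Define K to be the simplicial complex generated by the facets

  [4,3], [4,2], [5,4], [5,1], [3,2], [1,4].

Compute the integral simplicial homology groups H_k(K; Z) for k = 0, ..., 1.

We work with the vertex ordering 1 < 2 < 3 < 4 < 5. The simplices of K, each written with vertices in increasing order, are:

  0-simplices (5): [1], [2], [3], [4], [5]
  1-simplices (6): [1,4], [1,5], [2,3], [2,4], [3,4], [4,5]

Hence C_0 ≅ Z^5, C_1 ≅ Z^6.

Boundary ∂_1: C_1 → C_0 sends each edge [p,q] (with p < q) to q − p.
This gives a 5×6 integer matrix of rank 4; reducing to Smith normal form yields diagonal entries (1,1,1,1).

Now H_k = ker ∂_k / im ∂_{k+1}, so:

  H_0: rank C_0 − rank ∂_1 = 5 − 4 = 1, and the invariant factors of ∂_1 are all 1, so H_0 ≅ Z.
  H_1: rank ker ∂_1 − rank ∂_2 = (6 − 4) − 0 = 2, and there is no ∂_2, so H_1 ≅ Z^2.

H_0 = Z,  H_1 = Z^2.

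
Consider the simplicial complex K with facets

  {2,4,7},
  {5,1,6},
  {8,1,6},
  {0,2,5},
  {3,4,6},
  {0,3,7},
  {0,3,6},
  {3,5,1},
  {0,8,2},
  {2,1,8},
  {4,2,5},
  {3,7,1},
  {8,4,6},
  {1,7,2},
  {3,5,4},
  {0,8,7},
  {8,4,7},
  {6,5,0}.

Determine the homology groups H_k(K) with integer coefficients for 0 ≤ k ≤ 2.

H_0 ≅ Z,  H_1 ≅ Z ⊕ Z/2Z,  H_2 = 0.

Fix the vertex order 0 < 1 < 2 < 3 < 4 < 5 < 6 < 7 < 8 and write every simplex with vertices in increasing order. Then dim K = 2 and the simplices of K are:

  0-simplices (9): [0], [1], [2], [3], [4], [5], [6], [7], [8]
  1-simplices (27): (27 of them)
  2-simplices (18): [0,2,5], [0,2,8], [0,3,6], [0,3,7], [0,5,6], [0,7,8], [1,2,7], [1,2,8], [1,3,5], [1,3,7], [1,5,6], [1,6,8], [2,4,5], [2,4,7], [3,4,5], [3,4,6], [4,6,8], [4,7,8]

so the chain groups are C_0 ≅ Z^9, C_1 ≅ Z^27, C_2 ≅ Z^18.

∂_1: C_1 → C_0 maps an edge to its endpoints' difference, ∂[p,q] = q − p.
This gives a 9×27 integer matrix of rank 8; reducing to Smith normal form yields diagonal entries (1,1,1,1,1,1,1,1).

Boundary ∂_2: C_2 → C_1 sends each 2-simplex [p,q,r] to [q,r] − [p,r] + [p,q]. For instance
  ∂[4,7,8] = [7,8] − [4,8] + [4,7],
  ∂[1,5,6] = [5,6] − [1,6] + [1,5].
The resulting 27×18 matrix has rank 18, and its Smith normal form has invariant factors (1,1,1,1,1,1,1,1,1,1,1,1,1,1,1,1,1,2).

Reading off H_k = ker ∂_k / im ∂_{k+1}:

  H_0: rank C_0 − rank ∂_1 = 9 − 8 = 1, and the invariant factors of ∂_1 are all 1, so H_0 ≅ Z.
  H_1: rank ker ∂_1 − rank ∂_2 = (27 − 8) − 18 = 1, and ∂_2 has invariant factor 2 > 1, so H_1 ≅ Z ⊕ Z/2Z.
  H_2: rank ker ∂_2 − rank ∂_3 = (18 − 18) − 0 = 0, and there is no ∂_3, so H_2 ≅ 0.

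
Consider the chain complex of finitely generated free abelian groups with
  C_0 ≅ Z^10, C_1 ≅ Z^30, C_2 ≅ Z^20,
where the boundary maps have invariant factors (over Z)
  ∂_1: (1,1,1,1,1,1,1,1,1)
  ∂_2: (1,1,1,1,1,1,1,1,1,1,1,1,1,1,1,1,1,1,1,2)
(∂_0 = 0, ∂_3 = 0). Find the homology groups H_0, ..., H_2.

H_0 = Z,  H_1 = Z ⊕ Z/2,  H_2 = 0.

H_0: b_0 = 10 − 0 − 9 = 1; torsion from ∂_1 factors > 1: none. So H_0 = Z.
H_1: b_1 = 30 − 9 − 20 = 1; torsion from ∂_2 factors > 1: [2]. So H_1 = Z ⊕ Z/2.
H_2: b_2 = 20 − 20 − 0 = 0; torsion from ∂_3 factors > 1: none. So H_2 = 0.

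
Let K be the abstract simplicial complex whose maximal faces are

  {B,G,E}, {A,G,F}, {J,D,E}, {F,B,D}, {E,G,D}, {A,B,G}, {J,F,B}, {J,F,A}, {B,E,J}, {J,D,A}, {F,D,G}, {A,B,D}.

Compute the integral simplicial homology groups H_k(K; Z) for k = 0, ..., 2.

H_0 ≅ Z,  H_1 ≅ Z_2,  H_2 = 0.

We work with the vertex ordering A < B < D < E < F < G < J. The simplices of K, each written with vertices in increasing order, are:

  0-simplices (7): A, B, D, E, F, G, J
  1-simplices (18): AB, AD, AF, AG, AJ, BD, BE, BF, BG, BJ, DE, DF, DG, DJ, EG, EJ, FG, FJ
  2-simplices (12): ABD, ABG, ADJ, AFG, AFJ, BDF, BEG, BEJ, BFJ, DEG, DEJ, DFG

giving chain groups C_0 ≅ Z^7, C_1 ≅ Z^18, C_2 ≅ Z^12.

The boundary map ∂_1: C_1 → C_0 is given by ∂[p,q] = [q] − [p]. For instance
  ∂DG = G − D.
As a 7×18 matrix over Z this has rank 6, with invariant factors (1,1,1,1,1,1).

∂_2: C_2 → C_1 sends each 2-simplex [p,q,r] to [q,r] − [p,r] + [p,q]. For instance
  ∂ADJ = DJ − AJ + AD,
  ∂BEG = EG − BG + BE.
This gives a 18×12 integer matrix of rank 12; reducing to Smith normal form yields diagonal entries (1,1,1,1,1,1,1,1,1,1,1,2).

Reading off H_k = ker ∂_k / im ∂_{k+1}:

  H_0: rank C_0 − rank ∂_1 = 7 − 6 = 1, and the invariant factors of ∂_1 are all 1, so H_0 = Z.
  H_1: rank ker ∂_1 − rank ∂_2 = (18 − 6) − 12 = 0, and ∂_2 has invariant factor 2 > 1, so H_1 = Z_2.
  H_2: rank ker ∂_2 − rank ∂_3 = (12 − 12) − 0 = 0, and there is no ∂_3, so H_2 = 0.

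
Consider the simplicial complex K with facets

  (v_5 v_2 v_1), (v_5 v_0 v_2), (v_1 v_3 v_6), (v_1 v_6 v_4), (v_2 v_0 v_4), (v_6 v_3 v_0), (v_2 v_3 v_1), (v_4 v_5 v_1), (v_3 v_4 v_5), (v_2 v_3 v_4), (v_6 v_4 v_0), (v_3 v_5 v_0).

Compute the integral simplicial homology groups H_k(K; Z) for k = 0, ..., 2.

K has 7 vertices, 18 edges, 12 triangles.
rank ∂_0 = 0, rank ∂_1 = 6 ⇒ b_0 = 7 − 0 − 6 = 1; all invariant factors of ∂_1 are 1 so no torsion. So H_0 ≅ Z.
rank ∂_1 = 6, rank ∂_2 = 12 ⇒ b_1 = 18 − 6 − 12 = 0; ∂_2 has invariant factor(s) [2] giving torsion. So H_1 ≅ Z/2.
rank ∂_2 = 12, rank ∂_3 = 0 ⇒ b_2 = 12 − 12 − 0 = 0. So H_2 ≅ 0.

H_0 ≅ Z,  H_1 ≅ Z/2,  H_2 = 0.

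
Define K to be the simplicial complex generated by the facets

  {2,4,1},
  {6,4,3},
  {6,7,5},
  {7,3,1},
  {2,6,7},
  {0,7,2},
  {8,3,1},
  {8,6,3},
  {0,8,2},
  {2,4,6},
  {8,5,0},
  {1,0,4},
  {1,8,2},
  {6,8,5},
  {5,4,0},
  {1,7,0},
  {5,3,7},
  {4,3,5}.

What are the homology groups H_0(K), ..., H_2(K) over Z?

H_0 = Z,  H_1 = Z ⊕ Z/2,  H_2 = 0.

Order the vertices as 0 < 1 < 2 < 3 < 4 < 5 < 6 < 7 < 8. Listing each simplex with vertices in this order, K has dimension 2 with simplices:

  0-simplices (9): [0], [1], [2], [3], [4], [5], [6], [7], [8]
  1-simplices (27): (27 of them)
  2-simplices (18): [0,1,4], [0,1,7], [0,2,7], [0,2,8], [0,4,5], [0,5,8], [1,2,4], [1,2,8], [1,3,7], [1,3,8], [2,4,6], [2,6,7], [3,4,5], [3,4,6], [3,5,7], [3,6,8], [5,6,7], [5,6,8]

giving chain groups C_0 ≅ Z^9, C_1 ≅ Z^27, C_2 ≅ Z^18.

The boundary map ∂_1: C_1 → C_0 is given by ∂[p,q] = [q] − [p].
The resulting 9×27 matrix has rank 8, and its Smith normal form has invariant factors (1,1,1,1,1,1,1,1).

The boundary map ∂_2: C_2 → C_1 maps a triangle to the signed sum of its edges. For instance
  ∂[2,4,6] = [4,6] − [2,6] + [2,4],
  ∂[0,2,8] = [2,8] − [0,8] + [0,2].
This gives a 27×18 integer matrix of rank 18; reducing to Smith normal form yields diagonal entries (1,1,1,1,1,1,1,1,1,1,1,1,1,1,1,1,1,2).

Computing H_k = (kernel of ∂_k) / (image of ∂_{k+1}):

  H_0: rank C_0 − rank ∂_1 = 9 − 8 = 1, and the invariant factors of ∂_1 are all 1, so H_0 = Z.
  H_1: rank ker ∂_1 − rank ∂_2 = (27 − 8) − 18 = 1, and ∂_2 has invariant factor 2 > 1, so H_1 = Z ⊕ Z/2.
  H_2: rank ker ∂_2 − rank ∂_3 = (18 − 18) − 0 = 0, and there is no ∂_3, so H_2 = 0.

As a check, the Euler characteristic is 9 − 27 + 18 = 0, which agrees with 1 − 1 + 0 = 0.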